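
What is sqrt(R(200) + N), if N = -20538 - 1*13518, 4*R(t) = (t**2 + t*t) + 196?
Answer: I*sqrt(14007) ≈ 118.35*I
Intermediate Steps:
R(t) = 49 + t**2/2 (R(t) = ((t**2 + t*t) + 196)/4 = ((t**2 + t**2) + 196)/4 = (2*t**2 + 196)/4 = (196 + 2*t**2)/4 = 49 + t**2/2)
N = -34056 (N = -20538 - 13518 = -34056)
sqrt(R(200) + N) = sqrt((49 + (1/2)*200**2) - 34056) = sqrt((49 + (1/2)*40000) - 34056) = sqrt((49 + 20000) - 34056) = sqrt(20049 - 34056) = sqrt(-14007) = I*sqrt(14007)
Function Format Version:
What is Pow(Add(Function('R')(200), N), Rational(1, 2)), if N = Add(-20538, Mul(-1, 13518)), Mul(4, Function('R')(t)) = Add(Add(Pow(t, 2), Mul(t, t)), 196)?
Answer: Mul(I, Pow(14007, Rational(1, 2))) ≈ Mul(118.35, I)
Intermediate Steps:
Function('R')(t) = Add(49, Mul(Rational(1, 2), Pow(t, 2))) (Function('R')(t) = Mul(Rational(1, 4), Add(Add(Pow(t, 2), Mul(t, t)), 196)) = Mul(Rational(1, 4), Add(Add(Pow(t, 2), Pow(t, 2)), 196)) = Mul(Rational(1, 4), Add(Mul(2, Pow(t, 2)), 196)) = Mul(Rational(1, 4), Add(196, Mul(2, Pow(t, 2)))) = Add(49, Mul(Rational(1, 2), Pow(t, 2))))
N = -34056 (N = Add(-20538, -13518) = -34056)
Pow(Add(Function('R')(200), N), Rational(1, 2)) = Pow(Add(Add(49, Mul(Rational(1, 2), Pow(200, 2))), -34056), Rational(1, 2)) = Pow(Add(Add(49, Mul(Rational(1, 2), 40000)), -34056), Rational(1, 2)) = Pow(Add(Add(49, 20000), -34056), Rational(1, 2)) = Pow(Add(20049, -34056), Rational(1, 2)) = Pow(-14007, Rational(1, 2)) = Mul(I, Pow(14007, Rational(1, 2)))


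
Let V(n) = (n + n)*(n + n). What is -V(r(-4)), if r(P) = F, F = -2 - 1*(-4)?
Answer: -16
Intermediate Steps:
F = 2 (F = -2 + 4 = 2)
r(P) = 2
V(n) = 4*n² (V(n) = (2*n)*(2*n) = 4*n²)
-V(r(-4)) = -4*2² = -4*4 = -1*16 = -16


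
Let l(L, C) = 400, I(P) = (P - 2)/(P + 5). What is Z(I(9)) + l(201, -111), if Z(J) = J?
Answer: 801/2 ≈ 400.50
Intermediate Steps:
I(P) = (-2 + P)/(5 + P)
Z(I(9)) + l(201, -111) = (-2 + 9)/(5 + 9) + 400 = 7/14 + 400 = (1/14)*7 + 400 = ½ + 400 = 801/2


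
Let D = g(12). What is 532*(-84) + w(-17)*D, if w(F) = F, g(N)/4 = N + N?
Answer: -46320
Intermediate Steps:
g(N) = 8*N (g(N) = 4*(N + N) = 4*(2*N) = 8*N)
D = 96 (D = 8*12 = 96)
532*(-84) + w(-17)*D = 532*(-84) - 17*96 = -44688 - 1632 = -46320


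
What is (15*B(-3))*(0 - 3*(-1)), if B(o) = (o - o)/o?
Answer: 0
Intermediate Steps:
B(o) = 0 (B(o) = 0/o = 0)
(15*B(-3))*(0 - 3*(-1)) = (15*0)*(0 - 3*(-1)) = 0*(0 + 3) = 0*3 = 0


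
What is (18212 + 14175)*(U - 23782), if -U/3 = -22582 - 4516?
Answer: 1862641144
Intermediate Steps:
U = 81294 (U = -3*(-22582 - 4516) = -3*(-27098) = 81294)
(18212 + 14175)*(U - 23782) = (18212 + 14175)*(81294 - 23782) = 32387*57512 = 1862641144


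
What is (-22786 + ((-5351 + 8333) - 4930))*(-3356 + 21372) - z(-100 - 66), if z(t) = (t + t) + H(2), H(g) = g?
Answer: -445607414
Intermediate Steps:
z(t) = 2 + 2*t (z(t) = (t + t) + 2 = 2*t + 2 = 2 + 2*t)
(-22786 + ((-5351 + 8333) - 4930))*(-3356 + 21372) - z(-100 - 66) = (-22786 + ((-5351 + 8333) - 4930))*(-3356 + 21372) - (2 + 2*(-100 - 66)) = (-22786 + (2982 - 4930))*18016 - (2 + 2*(-166)) = (-22786 - 1948)*18016 - (2 - 332) = -24734*18016 - 1*(-330) = -445607744 + 330 = -445607414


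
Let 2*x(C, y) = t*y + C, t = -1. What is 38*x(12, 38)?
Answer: -494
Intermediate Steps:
x(C, y) = C/2 - y/2 (x(C, y) = (-y + C)/2 = (C - y)/2 = C/2 - y/2)
38*x(12, 38) = 38*((½)*12 - ½*38) = 38*(6 - 19) = 38*(-13) = -494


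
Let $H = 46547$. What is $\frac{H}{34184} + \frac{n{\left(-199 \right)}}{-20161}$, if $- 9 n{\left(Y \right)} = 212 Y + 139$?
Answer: $\frac{7008503587}{6202652616} \approx 1.1299$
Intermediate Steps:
$n{\left(Y \right)} = - \frac{139}{9} - \frac{212 Y}{9}$ ($n{\left(Y \right)} = - \frac{212 Y + 139}{9} = - \frac{139 + 212 Y}{9} = - \frac{139}{9} - \frac{212 Y}{9}$)
$\frac{H}{34184} + \frac{n{\left(-199 \right)}}{-20161} = \frac{46547}{34184} + \frac{- \frac{139}{9} - - \frac{42188}{9}}{-20161} = 46547 \cdot \frac{1}{34184} + \left(- \frac{139}{9} + \frac{42188}{9}\right) \left(- \frac{1}{20161}\right) = \frac{46547}{34184} + \frac{42049}{9} \left(- \frac{1}{20161}\right) = \frac{46547}{34184} - \frac{42049}{181449} = \frac{7008503587}{6202652616}$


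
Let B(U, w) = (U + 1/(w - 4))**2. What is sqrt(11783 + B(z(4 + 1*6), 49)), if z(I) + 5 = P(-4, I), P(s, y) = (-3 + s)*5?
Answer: 4*sqrt(1693561)/45 ≈ 115.68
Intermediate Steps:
P(s, y) = -15 + 5*s
z(I) = -40 (z(I) = -5 + (-15 + 5*(-4)) = -5 + (-15 - 20) = -5 - 35 = -40)
B(U, w) = (U + 1/(-4 + w))**2
sqrt(11783 + B(z(4 + 1*6), 49)) = sqrt(11783 + (1 - 4*(-40) - 40*49)**2/(-4 + 49)**2) = sqrt(11783 + (1 + 160 - 1960)**2/45**2) = sqrt(11783 + (1/2025)*(-1799)**2) = sqrt(11783 + (1/2025)*3236401) = sqrt(11783 + 3236401/2025) = sqrt(27096976/2025) = 4*sqrt(1693561)/45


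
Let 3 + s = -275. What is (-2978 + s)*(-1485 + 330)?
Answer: 3760680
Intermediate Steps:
s = -278 (s = -3 - 275 = -278)
(-2978 + s)*(-1485 + 330) = (-2978 - 278)*(-1485 + 330) = -3256*(-1155) = 3760680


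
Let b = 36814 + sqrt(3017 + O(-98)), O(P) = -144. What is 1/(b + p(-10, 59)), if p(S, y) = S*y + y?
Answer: 2791/101265632 - sqrt(17)/101265632 ≈ 2.7520e-5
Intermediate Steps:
b = 36814 + 13*sqrt(17) (b = 36814 + sqrt(3017 - 144) = 36814 + sqrt(2873) = 36814 + 13*sqrt(17) ≈ 36868.)
p(S, y) = y + S*y
1/(b + p(-10, 59)) = 1/((36814 + 13*sqrt(17)) + 59*(1 - 10)) = 1/((36814 + 13*sqrt(17)) + 59*(-9)) = 1/((36814 + 13*sqrt(17)) - 531) = 1/(36283 + 13*sqrt(17))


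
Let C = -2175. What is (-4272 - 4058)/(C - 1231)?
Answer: 4165/1703 ≈ 2.4457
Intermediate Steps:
(-4272 - 4058)/(C - 1231) = (-4272 - 4058)/(-2175 - 1231) = -8330/(-3406) = -8330*(-1/3406) = 4165/1703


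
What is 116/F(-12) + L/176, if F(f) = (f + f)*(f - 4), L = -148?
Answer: -569/1056 ≈ -0.53883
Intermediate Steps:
F(f) = 2*f*(-4 + f) (F(f) = (2*f)*(-4 + f) = 2*f*(-4 + f))
116/F(-12) + L/176 = 116/((2*(-12)*(-4 - 12))) - 148/176 = 116/((2*(-12)*(-16))) - 148*1/176 = 116/384 - 37/44 = 116*(1/384) - 37/44 = 29/96 - 37/44 = -569/1056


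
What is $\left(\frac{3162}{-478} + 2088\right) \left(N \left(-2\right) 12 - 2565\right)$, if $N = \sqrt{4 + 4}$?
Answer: $- \frac{1275961815}{239} - \frac{23877648 \sqrt{2}}{239} \approx -5.48 \cdot 10^{6}$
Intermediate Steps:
$N = 2 \sqrt{2}$ ($N = \sqrt{8} = 2 \sqrt{2} \approx 2.8284$)
$\left(\frac{3162}{-478} + 2088\right) \left(N \left(-2\right) 12 - 2565\right) = \left(\frac{3162}{-478} + 2088\right) \left(2 \sqrt{2} \left(-2\right) 12 - 2565\right) = \left(3162 \left(- \frac{1}{478}\right) + 2088\right) \left(- 4 \sqrt{2} \cdot 12 - 2565\right) = \left(- \frac{1581}{239} + 2088\right) \left(- 48 \sqrt{2} - 2565\right) = \frac{497451 \left(-2565 - 48 \sqrt{2}\right)}{239} = - \frac{1275961815}{239} - \frac{23877648 \sqrt{2}}{239}$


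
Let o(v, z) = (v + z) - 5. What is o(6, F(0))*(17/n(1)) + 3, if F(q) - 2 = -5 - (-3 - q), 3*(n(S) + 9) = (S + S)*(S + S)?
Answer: 18/23 ≈ 0.78261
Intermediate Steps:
n(S) = -9 + 4*S²/3 (n(S) = -9 + ((S + S)*(S + S))/3 = -9 + ((2*S)*(2*S))/3 = -9 + (4*S²)/3 = -9 + 4*S²/3)
F(q) = q (F(q) = 2 + (-5 - (-3 - q)) = 2 + (-5 + (3 + q)) = 2 + (-2 + q) = q)
o(v, z) = -5 + v + z
o(6, F(0))*(17/n(1)) + 3 = (-5 + 6 + 0)*(17/(-9 + (4/3)*1²)) + 3 = 1*(17/(-9 + (4/3)*1)) + 3 = 1*(17/(-9 + 4/3)) + 3 = 1*(17/(-23/3)) + 3 = 1*(17*(-3/23)) + 3 = 1*(-51/23) + 3 = -51/23 + 3 = 18/23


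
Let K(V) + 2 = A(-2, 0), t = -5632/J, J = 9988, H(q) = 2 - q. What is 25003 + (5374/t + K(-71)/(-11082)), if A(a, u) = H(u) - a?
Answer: 5486936399/354624 ≈ 15473.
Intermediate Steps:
A(a, u) = 2 - a - u (A(a, u) = (2 - u) - a = 2 - a - u)
t = -128/227 (t = -5632/9988 = -5632*1/9988 = -128/227 ≈ -0.56388)
K(V) = 2 (K(V) = -2 + (2 - 1*(-2) - 1*0) = -2 + (2 + 2 + 0) = -2 + 4 = 2)
25003 + (5374/t + K(-71)/(-11082)) = 25003 + (5374/(-128/227) + 2/(-11082)) = 25003 + (5374*(-227/128) + 2*(-1/11082)) = 25003 + (-609949/64 - 1/5541) = 25003 - 3379727473/354624 = 5486936399/354624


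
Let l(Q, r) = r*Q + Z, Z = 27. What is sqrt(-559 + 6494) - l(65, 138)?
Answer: -8997 + sqrt(5935) ≈ -8920.0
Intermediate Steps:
l(Q, r) = 27 + Q*r (l(Q, r) = r*Q + 27 = Q*r + 27 = 27 + Q*r)
sqrt(-559 + 6494) - l(65, 138) = sqrt(-559 + 6494) - (27 + 65*138) = sqrt(5935) - (27 + 8970) = sqrt(5935) - 1*8997 = sqrt(5935) - 8997 = -8997 + sqrt(5935)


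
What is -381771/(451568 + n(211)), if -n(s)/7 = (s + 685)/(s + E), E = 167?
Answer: -10307817/12191888 ≈ -0.84546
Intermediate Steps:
n(s) = -7*(685 + s)/(167 + s) (n(s) = -7*(s + 685)/(s + 167) = -7*(685 + s)/(167 + s))
-381771/(451568 + n(211)) = -381771/(451568 + 7*(-685 - 1*211)/(167 + 211)) = -381771/(451568 + 7*(-685 - 211)/378) = -381771/(451568 + 7*(1/378)*(-896)) = -381771/(451568 - 448/27) = -381771/12191888/27 = -381771*27/12191888 = -10307817/12191888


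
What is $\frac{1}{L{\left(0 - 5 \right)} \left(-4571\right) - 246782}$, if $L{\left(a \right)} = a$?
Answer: $- \frac{1}{223927} \approx -4.4657 \cdot 10^{-6}$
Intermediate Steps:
$\frac{1}{L{\left(0 - 5 \right)} \left(-4571\right) - 246782} = \frac{1}{\left(0 - 5\right) \left(-4571\right) - 246782} = \frac{1}{\left(-5\right) \left(-4571\right) - 246782} = \frac{1}{22855 - 246782} = \frac{1}{-223927} = - \frac{1}{223927}$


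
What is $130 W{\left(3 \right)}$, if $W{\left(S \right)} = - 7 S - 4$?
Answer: $-3250$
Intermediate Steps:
$W{\left(S \right)} = -4 - 7 S$
$130 W{\left(3 \right)} = 130 \left(-4 - 21\right) = 130 \left(-25\right) = -3250$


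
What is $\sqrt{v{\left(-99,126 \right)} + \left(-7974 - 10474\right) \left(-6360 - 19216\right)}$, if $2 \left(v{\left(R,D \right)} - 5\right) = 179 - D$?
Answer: $\frac{\sqrt{1887304318}}{2} \approx 21722.0$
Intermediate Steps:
$v{\left(R,D \right)} = \frac{189}{2} - \frac{D}{2}$ ($v{\left(R,D \right)} = 5 + \frac{179 - D}{2} = 5 - \left(- \frac{179}{2} + \frac{D}{2}\right) = \frac{189}{2} - \frac{D}{2}$)
$\sqrt{v{\left(-99,126 \right)} + \left(-7974 - 10474\right) \left(-6360 - 19216\right)} = \sqrt{\left(\frac{189}{2} - 63\right) + \left(-7974 - 10474\right) \left(-6360 - 19216\right)} = \sqrt{\left(\frac{189}{2} - 63\right) - -471826048} = \sqrt{\frac{63}{2} + 471826048} = \sqrt{\frac{943652159}{2}} = \frac{\sqrt{1887304318}}{2}$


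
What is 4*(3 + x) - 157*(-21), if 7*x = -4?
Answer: 23147/7 ≈ 3306.7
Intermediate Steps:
x = -4/7 (x = (1/7)*(-4) = -4/7 ≈ -0.57143)
4*(3 + x) - 157*(-21) = 4*(3 - 4/7) - 157*(-21) = 4*(17/7) + 3297 = 68/7 + 3297 = 23147/7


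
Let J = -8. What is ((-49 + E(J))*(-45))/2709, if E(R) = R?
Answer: 285/301 ≈ 0.94684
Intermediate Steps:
((-49 + E(J))*(-45))/2709 = ((-49 - 8)*(-45))/2709 = -57*(-45)*(1/2709) = 2565*(1/2709) = 285/301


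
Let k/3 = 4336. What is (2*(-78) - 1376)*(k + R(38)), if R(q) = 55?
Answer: -20012516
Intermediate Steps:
k = 13008 (k = 3*4336 = 13008)
(2*(-78) - 1376)*(k + R(38)) = (2*(-78) - 1376)*(13008 + 55) = (-156 - 1376)*13063 = -1532*13063 = -20012516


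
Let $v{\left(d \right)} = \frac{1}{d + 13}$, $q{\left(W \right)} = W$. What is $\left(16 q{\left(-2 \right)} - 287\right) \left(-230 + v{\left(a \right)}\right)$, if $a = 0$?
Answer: $\frac{953491}{13} \approx 73346.0$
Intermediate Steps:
$v{\left(d \right)} = \frac{1}{13 + d}$
$\left(16 q{\left(-2 \right)} - 287\right) \left(-230 + v{\left(a \right)}\right) = \left(16 \left(-2\right) - 287\right) \left(-230 + \frac{1}{13 + 0}\right) = \left(-32 - 287\right) \left(-230 + \frac{1}{13}\right) = - 319 \left(-230 + \frac{1}{13}\right) = \left(-319\right) \left(- \frac{2989}{13}\right) = \frac{953491}{13}$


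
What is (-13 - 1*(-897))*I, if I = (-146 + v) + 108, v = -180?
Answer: -192712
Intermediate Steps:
I = -218 (I = (-146 - 180) + 108 = -326 + 108 = -218)
(-13 - 1*(-897))*I = (-13 - 1*(-897))*(-218) = (-13 + 897)*(-218) = 884*(-218) = -192712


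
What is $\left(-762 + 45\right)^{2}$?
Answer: $514089$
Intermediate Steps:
$\left(-762 + 45\right)^{2} = \left(-717\right)^{2} = 514089$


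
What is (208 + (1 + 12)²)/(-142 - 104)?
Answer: -377/246 ≈ -1.5325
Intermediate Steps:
(208 + (1 + 12)²)/(-142 - 104) = (208 + 13²)/(-246) = (208 + 169)*(-1/246) = 377*(-1/246) = -377/246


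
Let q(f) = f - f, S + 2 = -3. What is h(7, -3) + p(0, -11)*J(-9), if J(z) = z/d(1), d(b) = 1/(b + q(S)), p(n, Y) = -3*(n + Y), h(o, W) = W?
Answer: -300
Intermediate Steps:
S = -5 (S = -2 - 3 = -5)
q(f) = 0
p(n, Y) = -3*Y - 3*n (p(n, Y) = -3*(Y + n) = -3*Y - 3*n)
d(b) = 1/b (d(b) = 1/(b + 0) = 1/b)
J(z) = z (J(z) = z/(1/1) = z/1 = z*1 = z)
h(7, -3) + p(0, -11)*J(-9) = -3 + (-3*(-11) - 3*0)*(-9) = -3 + (33 + 0)*(-9) = -3 + 33*(-9) = -3 - 297 = -300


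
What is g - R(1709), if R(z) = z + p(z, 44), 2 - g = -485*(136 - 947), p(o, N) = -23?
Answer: -395019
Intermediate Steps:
g = -393333 (g = 2 - (-485)*(136 - 947) = 2 - (-485)*(-811) = 2 - 1*393335 = 2 - 393335 = -393333)
R(z) = -23 + z (R(z) = z - 23 = -23 + z)
g - R(1709) = -393333 - (-23 + 1709) = -393333 - 1*1686 = -393333 - 1686 = -395019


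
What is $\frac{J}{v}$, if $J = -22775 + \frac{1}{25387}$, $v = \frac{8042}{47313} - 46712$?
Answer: $\frac{13677926280606}{28053610038509} \approx 0.48756$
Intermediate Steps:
$v = - \frac{2210076814}{47313}$ ($v = 8042 \cdot \frac{1}{47313} - 46712 = \frac{8042}{47313} - 46712 = - \frac{2210076814}{47313} \approx -46712.0$)
$J = - \frac{578188924}{25387}$ ($J = -22775 + \frac{1}{25387} = - \frac{578188924}{25387} \approx -22775.0$)
$\frac{J}{v} = - \frac{578188924}{25387 \left(- \frac{2210076814}{47313}\right)} = \left(- \frac{578188924}{25387}\right) \left(- \frac{47313}{2210076814}\right) = \frac{13677926280606}{28053610038509}$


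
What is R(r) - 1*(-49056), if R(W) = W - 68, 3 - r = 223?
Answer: 48768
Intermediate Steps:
r = -220 (r = 3 - 1*223 = 3 - 223 = -220)
R(W) = -68 + W
R(r) - 1*(-49056) = (-68 - 220) - 1*(-49056) = -288 + 49056 = 48768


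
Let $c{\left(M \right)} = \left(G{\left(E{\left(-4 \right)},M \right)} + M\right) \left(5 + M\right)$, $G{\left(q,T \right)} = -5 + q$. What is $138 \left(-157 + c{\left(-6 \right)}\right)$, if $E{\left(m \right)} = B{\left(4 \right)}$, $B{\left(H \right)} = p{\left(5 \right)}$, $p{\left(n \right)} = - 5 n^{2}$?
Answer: $-2898$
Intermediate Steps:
$B{\left(H \right)} = -125$ ($B{\left(H \right)} = - 5 \cdot 5^{2} = \left(-5\right) 25 = -125$)
$E{\left(m \right)} = -125$
$c{\left(M \right)} = \left(-130 + M\right) \left(5 + M\right)$ ($c{\left(M \right)} = \left(\left(-5 - 125\right) + M\right) \left(5 + M\right) = \left(-130 + M\right) \left(5 + M\right)$)
$138 \left(-157 + c{\left(-6 \right)}\right) = 138 \left(-157 - \left(-100 - 36\right)\right) = 138 \left(-157 + \left(-650 + 36 + 750\right)\right) = 138 \left(-157 + 136\right) = 138 \left(-21\right) = -2898$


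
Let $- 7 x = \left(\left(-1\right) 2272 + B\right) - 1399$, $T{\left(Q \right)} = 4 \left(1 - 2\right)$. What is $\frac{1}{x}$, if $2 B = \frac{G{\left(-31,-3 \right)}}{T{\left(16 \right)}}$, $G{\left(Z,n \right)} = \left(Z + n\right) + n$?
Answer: $\frac{56}{29331} \approx 0.0019092$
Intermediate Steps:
$G{\left(Z,n \right)} = Z + 2 n$
$T{\left(Q \right)} = -4$ ($T{\left(Q \right)} = 4 \left(-1\right) = -4$)
$B = \frac{37}{8}$ ($B = \frac{\left(-31 + 2 \left(-3\right)\right) \frac{1}{-4}}{2} = \frac{\left(-31 - 6\right) \left(- \frac{1}{4}\right)}{2} = \frac{\left(-37\right) \left(- \frac{1}{4}\right)}{2} = \frac{1}{2} \cdot \frac{37}{4} = \frac{37}{8} \approx 4.625$)
$x = \frac{29331}{56}$ ($x = - \frac{\left(\left(-1\right) 2272 + \frac{37}{8}\right) - 1399}{7} = - \frac{\left(-2272 + \frac{37}{8}\right) - 1399}{7} = - \frac{- \frac{18139}{8} - 1399}{7} = \left(- \frac{1}{7}\right) \left(- \frac{29331}{8}\right) = \frac{29331}{56} \approx 523.77$)
$\frac{1}{x} = \frac{1}{\frac{29331}{56}} = \frac{56}{29331}$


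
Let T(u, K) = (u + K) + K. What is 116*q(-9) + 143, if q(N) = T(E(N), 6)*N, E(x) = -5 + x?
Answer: 2231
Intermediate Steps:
T(u, K) = u + 2*K (T(u, K) = (K + u) + K = u + 2*K)
q(N) = N*(7 + N) (q(N) = ((-5 + N) + 2*6)*N = ((-5 + N) + 12)*N = (7 + N)*N = N*(7 + N))
116*q(-9) + 143 = 116*(-9*(7 - 9)) + 143 = 116*(-9*(-2)) + 143 = 116*18 + 143 = 2088 + 143 = 2231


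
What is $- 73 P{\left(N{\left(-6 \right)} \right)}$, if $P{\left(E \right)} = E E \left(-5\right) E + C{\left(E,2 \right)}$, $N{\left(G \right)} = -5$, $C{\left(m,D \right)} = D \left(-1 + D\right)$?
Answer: $-45771$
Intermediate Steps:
$P{\left(E \right)} = 2 - 5 E^{3}$ ($P{\left(E \right)} = E E \left(-5\right) E + 2 \left(-1 + 2\right) = E^{2} \left(-5\right) E + 2 \cdot 1 = - 5 E^{2} E + 2 = - 5 E^{3} + 2 = 2 - 5 E^{3}$)
$- 73 P{\left(N{\left(-6 \right)} \right)} = - 73 \left(2 - 5 \left(-5\right)^{3}\right) = - 73 \left(2 - -625\right) = - 73 \left(2 + 625\right) = \left(-73\right) 627 = -45771$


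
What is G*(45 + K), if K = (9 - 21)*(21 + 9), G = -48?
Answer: 15120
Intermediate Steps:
K = -360 (K = -12*30 = -360)
G*(45 + K) = -48*(45 - 360) = -48*(-315) = 15120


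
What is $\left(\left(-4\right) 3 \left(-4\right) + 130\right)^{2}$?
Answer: $31684$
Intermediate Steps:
$\left(\left(-4\right) 3 \left(-4\right) + 130\right)^{2} = \left(\left(-12\right) \left(-4\right) + 130\right)^{2} = \left(48 + 130\right)^{2} = 178^{2} = 31684$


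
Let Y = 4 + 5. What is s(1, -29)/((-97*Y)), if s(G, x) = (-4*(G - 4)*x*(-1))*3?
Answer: -116/97 ≈ -1.1959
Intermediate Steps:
s(G, x) = 12*x*(-4 + G) (s(G, x) = (-4*(-4 + G)*x*(-1))*3 = (-4*x*(-4 + G)*(-1))*3 = (4*x*(-4 + G))*3 = 12*x*(-4 + G))
Y = 9
s(1, -29)/((-97*Y)) = (12*(-29)*(-4 + 1))/((-97*9)) = (12*(-29)*(-3))/(-873) = 1044*(-1/873) = -116/97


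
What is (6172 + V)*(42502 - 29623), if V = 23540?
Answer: 382660848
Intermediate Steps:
(6172 + V)*(42502 - 29623) = (6172 + 23540)*(42502 - 29623) = 29712*12879 = 382660848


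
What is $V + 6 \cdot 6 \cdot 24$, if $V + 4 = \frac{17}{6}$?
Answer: $\frac{5177}{6} \approx 862.83$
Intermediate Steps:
$V = - \frac{7}{6}$ ($V = -4 + \frac{17}{6} = - \frac{7}{6} \approx -1.1667$)
$V + 6 \cdot 6 \cdot 24 = - \frac{7}{6} + 6 \cdot 6 \cdot 24 = - \frac{7}{6} + 36 \cdot 24 = - \frac{7}{6} + 864 = \frac{5177}{6}$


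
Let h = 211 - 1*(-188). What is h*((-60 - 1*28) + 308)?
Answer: 87780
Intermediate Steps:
h = 399 (h = 211 + 188 = 399)
h*((-60 - 1*28) + 308) = 399*((-60 - 1*28) + 308) = 399*((-60 - 28) + 308) = 399*(-88 + 308) = 399*220 = 87780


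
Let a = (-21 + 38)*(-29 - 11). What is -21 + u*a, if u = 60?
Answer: -40821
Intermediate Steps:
a = -680 (a = 17*(-40) = -680)
-21 + u*a = -21 + 60*(-680) = -21 - 40800 = -40821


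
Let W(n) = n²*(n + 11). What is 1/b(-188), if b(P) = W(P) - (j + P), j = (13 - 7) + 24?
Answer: -1/6255730 ≈ -1.5985e-7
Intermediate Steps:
j = 30 (j = 6 + 24 = 30)
W(n) = n²*(11 + n)
b(P) = -30 - P + P²*(11 + P) (b(P) = P²*(11 + P) - (30 + P) = P²*(11 + P) + (-30 - P) = -30 - P + P²*(11 + P))
1/b(-188) = 1/(-30 - 1*(-188) + (-188)²*(11 - 188)) = 1/(-30 + 188 + 35344*(-177)) = 1/(-30 + 188 - 6255888) = 1/(-6255730) = -1/6255730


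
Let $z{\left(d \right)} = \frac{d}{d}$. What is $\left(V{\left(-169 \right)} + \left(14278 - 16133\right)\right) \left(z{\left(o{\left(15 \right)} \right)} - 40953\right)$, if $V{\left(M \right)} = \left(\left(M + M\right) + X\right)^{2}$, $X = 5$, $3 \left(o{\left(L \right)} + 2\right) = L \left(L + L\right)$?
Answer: $-4465160368$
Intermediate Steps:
$o{\left(L \right)} = -2 + \frac{2 L^{2}}{3}$ ($o{\left(L \right)} = -2 + \frac{L \left(L + L\right)}{3} = -2 + \frac{L 2 L}{3} = -2 + \frac{2 L^{2}}{3}$)
$z{\left(d \right)} = 1$
$V{\left(M \right)} = \left(5 + 2 M\right)^{2}$ ($V{\left(M \right)} = \left(\left(M + M\right) + 5\right)^{2} = \left(2 M + 5\right)^{2} = \left(5 + 2 M\right)^{2}$)
$\left(V{\left(-169 \right)} + \left(14278 - 16133\right)\right) \left(z{\left(o{\left(15 \right)} \right)} - 40953\right) = \left(\left(5 + 2 \left(-169\right)\right)^{2} + \left(14278 - 16133\right)\right) \left(1 - 40953\right) = \left(\left(5 - 338\right)^{2} + \left(14278 - 16133\right)\right) \left(-40952\right) = \left(\left(-333\right)^{2} - 1855\right) \left(-40952\right) = \left(110889 - 1855\right) \left(-40952\right) = 109034 \left(-40952\right) = -4465160368$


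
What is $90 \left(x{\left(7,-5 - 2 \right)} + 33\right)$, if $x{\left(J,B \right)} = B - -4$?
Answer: $2700$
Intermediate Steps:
$x{\left(J,B \right)} = 4 + B$ ($x{\left(J,B \right)} = B + 4 = 4 + B$)
$90 \left(x{\left(7,-5 - 2 \right)} + 33\right) = 90 \left(\left(4 - 7\right) + 33\right) = 90 \left(-3 + 33\right) = 90 \cdot 30 = 2700$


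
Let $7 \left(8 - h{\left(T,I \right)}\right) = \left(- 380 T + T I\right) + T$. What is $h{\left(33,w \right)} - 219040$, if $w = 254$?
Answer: $- \frac{1529099}{7} \approx -2.1844 \cdot 10^{5}$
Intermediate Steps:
$h{\left(T,I \right)} = 8 + \frac{379 T}{7} - \frac{I T}{7}$ ($h{\left(T,I \right)} = 8 - \frac{\left(- 380 T + T I\right) + T}{7} = 8 - \frac{\left(- 380 T + I T\right) + T}{7} = 8 - \frac{- 379 T + I T}{7} = 8 - \left(- \frac{379 T}{7} + \frac{I T}{7}\right) = 8 + \frac{379 T}{7} - \frac{I T}{7}$)
$h{\left(33,w \right)} - 219040 = \left(8 + \frac{379}{7} \cdot 33 - \frac{254}{7} \cdot 33\right) - 219040 = \left(8 + \frac{12507}{7} - \frac{8382}{7}\right) - 219040 = \frac{4181}{7} - 219040 = - \frac{1529099}{7}$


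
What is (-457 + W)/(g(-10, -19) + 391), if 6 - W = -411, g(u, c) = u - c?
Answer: -⅒ ≈ -0.10000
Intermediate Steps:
W = 417 (W = 6 - 1*(-411) = 6 + 411 = 417)
(-457 + W)/(g(-10, -19) + 391) = (-457 + 417)/((-10 - 1*(-19)) + 391) = -40/((-10 + 19) + 391) = -40/(9 + 391) = -40/400 = -40*1/400 = -⅒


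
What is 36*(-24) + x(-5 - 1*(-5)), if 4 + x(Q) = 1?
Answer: -867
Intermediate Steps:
x(Q) = -3 (x(Q) = -4 + 1 = -3)
36*(-24) + x(-5 - 1*(-5)) = 36*(-24) - 3 = -864 - 3 = -867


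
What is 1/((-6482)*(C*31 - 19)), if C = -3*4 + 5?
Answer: 1/1529752 ≈ 6.5370e-7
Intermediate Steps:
C = -7 (C = -12 + 5 = -7)
1/((-6482)*(C*31 - 19)) = 1/((-6482)*(-7*31 - 19)) = -1/(6482*(-217 - 19)) = -1/6482/(-236) = -1/6482*(-1/236) = 1/1529752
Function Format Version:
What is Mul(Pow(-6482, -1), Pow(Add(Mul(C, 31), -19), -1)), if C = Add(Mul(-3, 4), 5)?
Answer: Rational(1, 1529752) ≈ 6.5370e-7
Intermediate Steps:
C = -7 (C = Add(-12, 5) = -7)
Mul(Pow(-6482, -1), Pow(Add(Mul(C, 31), -19), -1)) = Mul(Pow(-6482, -1), Pow(Add(Mul(-7, 31), -19), -1)) = Mul(Rational(-1, 6482), Pow(Add(-217, -19), -1)) = Mul(Rational(-1, 6482), Pow(-236, -1)) = Mul(Rational(-1, 6482), Rational(-1, 236)) = Rational(1, 1529752)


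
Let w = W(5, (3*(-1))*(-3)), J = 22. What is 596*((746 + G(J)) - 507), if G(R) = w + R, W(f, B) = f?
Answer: 158536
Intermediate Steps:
w = 5
G(R) = 5 + R
596*((746 + G(J)) - 507) = 596*((746 + (5 + 22)) - 507) = 596*((746 + 27) - 507) = 596*(773 - 507) = 596*266 = 158536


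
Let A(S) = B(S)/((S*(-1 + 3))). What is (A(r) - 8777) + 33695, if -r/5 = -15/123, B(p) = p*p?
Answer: 2043301/82 ≈ 24918.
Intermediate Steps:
B(p) = p**2
r = 25/41 (r = -(-75)/123 = -5*(-5/41) = 25/41 ≈ 0.60976)
A(S) = S/2 (A(S) = S**2/((S*(-1 + 3))) = S**2/((S*2)) = S**2/((2*S)) = S**2*(1/(2*S)) = S/2)
(A(r) - 8777) + 33695 = ((1/2)*(25/41) - 8777) + 33695 = (25/82 - 8777) + 33695 = -719689/82 + 33695 = 2043301/82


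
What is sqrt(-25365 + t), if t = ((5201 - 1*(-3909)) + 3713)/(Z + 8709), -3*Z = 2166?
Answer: 2*I*sqrt(8255030354)/1141 ≈ 159.26*I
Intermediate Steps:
Z = -722 (Z = -1/3*2166 = -722)
t = 12823/7987 (t = ((5201 - 1*(-3909)) + 3713)/(-722 + 8709) = ((5201 + 3909) + 3713)/7987 = (9110 + 3713)*(1/7987) = 12823*(1/7987) = 12823/7987 ≈ 1.6055)
sqrt(-25365 + t) = sqrt(-25365 + 12823/7987) = sqrt(-202577432/7987) = 2*I*sqrt(8255030354)/1141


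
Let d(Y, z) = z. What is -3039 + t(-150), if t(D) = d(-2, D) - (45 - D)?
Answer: -3384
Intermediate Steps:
t(D) = -45 + 2*D (t(D) = D - (45 - D) = D + (-45 + D) = -45 + 2*D)
-3039 + t(-150) = -3039 + (-45 + 2*(-150)) = -3039 + (-45 - 300) = -3039 - 345 = -3384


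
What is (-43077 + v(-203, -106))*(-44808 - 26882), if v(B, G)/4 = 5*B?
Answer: 3379251530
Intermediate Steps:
v(B, G) = 20*B (v(B, G) = 4*(5*B) = 20*B)
(-43077 + v(-203, -106))*(-44808 - 26882) = (-43077 + 20*(-203))*(-44808 - 26882) = (-43077 - 4060)*(-71690) = -47137*(-71690) = 3379251530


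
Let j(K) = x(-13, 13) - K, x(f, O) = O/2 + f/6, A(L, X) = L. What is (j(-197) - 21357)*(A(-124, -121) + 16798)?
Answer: -352749586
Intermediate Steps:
x(f, O) = O/2 + f/6 (x(f, O) = O*(½) + f*(⅙) = O/2 + f/6)
j(K) = 13/3 - K (j(K) = ((½)*13 + (⅙)*(-13)) - K = (13/2 - 13/6) - K = 13/3 - K)
(j(-197) - 21357)*(A(-124, -121) + 16798) = ((13/3 - 1*(-197)) - 21357)*(-124 + 16798) = ((13/3 + 197) - 21357)*16674 = (604/3 - 21357)*16674 = -63467/3*16674 = -352749586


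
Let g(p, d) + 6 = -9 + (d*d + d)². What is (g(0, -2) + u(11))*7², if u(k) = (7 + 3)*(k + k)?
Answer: 10241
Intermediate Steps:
u(k) = 20*k (u(k) = 10*(2*k) = 20*k)
g(p, d) = -15 + (d + d²)² (g(p, d) = -6 + (-9 + (d*d + d)²) = -6 + (-9 + (d² + d)²) = -6 + (-9 + (d + d²)²) = -15 + (d + d²)²)
(g(0, -2) + u(11))*7² = ((-15 + (-2)²*(1 - 2)²) + 20*11)*7² = ((-15 + 4*(-1)²) + 220)*49 = ((-15 + 4*1) + 220)*49 = ((-15 + 4) + 220)*49 = (-11 + 220)*49 = 209*49 = 10241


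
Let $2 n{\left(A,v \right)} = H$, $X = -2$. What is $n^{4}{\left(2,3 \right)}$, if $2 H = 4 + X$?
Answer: $\frac{1}{16} \approx 0.0625$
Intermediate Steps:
$H = 1$ ($H = \frac{4 - 2}{2} = \frac{1}{2} \cdot 2 = 1$)
$n{\left(A,v \right)} = \frac{1}{2}$ ($n{\left(A,v \right)} = \frac{1}{2} \cdot 1 = \frac{1}{2}$)
$n^{4}{\left(2,3 \right)} = \left(\frac{1}{2}\right)^{4} = \frac{1}{16}$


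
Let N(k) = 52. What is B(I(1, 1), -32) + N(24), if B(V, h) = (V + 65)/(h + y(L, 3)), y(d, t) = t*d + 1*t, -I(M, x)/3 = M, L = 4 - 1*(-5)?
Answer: 21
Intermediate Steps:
L = 9 (L = 4 + 5 = 9)
I(M, x) = -3*M
y(d, t) = t + d*t (y(d, t) = d*t + t = t + d*t)
B(V, h) = (65 + V)/(30 + h) (B(V, h) = (V + 65)/(h + 3*(1 + 9)) = (65 + V)/(h + 3*10) = (65 + V)/(h + 30) = (65 + V)/(30 + h))
B(I(1, 1), -32) + N(24) = (65 - 3*1)/(30 - 32) + 52 = (65 - 3)/(-2) + 52 = -½*62 + 52 = -31 + 52 = 21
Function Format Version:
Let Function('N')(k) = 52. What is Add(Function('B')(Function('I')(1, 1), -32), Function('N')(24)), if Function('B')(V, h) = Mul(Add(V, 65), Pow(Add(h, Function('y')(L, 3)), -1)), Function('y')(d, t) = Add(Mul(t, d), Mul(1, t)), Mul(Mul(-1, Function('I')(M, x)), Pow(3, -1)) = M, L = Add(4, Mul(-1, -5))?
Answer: 21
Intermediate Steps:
L = 9 (L = Add(4, 5) = 9)
Function('I')(M, x) = Mul(-3, M)
Function('y')(d, t) = Add(t, Mul(d, t)) (Function('y')(d, t) = Add(Mul(d, t), t) = Add(t, Mul(d, t)))
Function('B')(V, h) = Mul(Pow(Add(30, h), -1), Add(65, V)) (Function('B')(V, h) = Mul(Add(V, 65), Pow(Add(h, Mul(3, Add(1, 9))), -1)) = Mul(Add(65, V), Pow(Add(h, Mul(3, 10)), -1)) = Mul(Add(65, V), Pow(Add(h, 30), -1)) = Mul(Add(65, V), Pow(Add(30, h), -1)) = Mul(Pow(Add(30, h), -1), Add(65, V)))
Add(Function('B')(Function('I')(1, 1), -32), Function('N')(24)) = Add(Mul(Pow(Add(30, -32), -1), Add(65, Mul(-3, 1))), 52) = Add(Mul(Pow(-2, -1), Add(65, -3)), 52) = Add(Mul(Rational(-1, 2), 62), 52) = Add(-31, 52) = 21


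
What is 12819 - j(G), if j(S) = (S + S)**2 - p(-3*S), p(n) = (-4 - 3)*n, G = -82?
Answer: -15799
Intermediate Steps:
p(n) = -7*n
j(S) = -21*S + 4*S**2 (j(S) = (S + S)**2 - (-7)*(-3*S) = (2*S)**2 - 21*S = 4*S**2 - 21*S = -21*S + 4*S**2)
12819 - j(G) = 12819 - (-82)*(-21 + 4*(-82)) = 12819 - (-82)*(-21 - 328) = 12819 - (-82)*(-349) = 12819 - 1*28618 = 12819 - 28618 = -15799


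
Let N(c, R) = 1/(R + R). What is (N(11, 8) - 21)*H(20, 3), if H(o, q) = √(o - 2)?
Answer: -1005*√2/16 ≈ -88.830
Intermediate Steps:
N(c, R) = 1/(2*R)
H(o, q) = √(-2 + o)
(N(11, 8) - 21)*H(20, 3) = ((½)/8 - 21)*√(-2 + 20) = ((½)*(⅛) - 21)*√18 = (1/16 - 21)*(3*√2) = -1005*√2/16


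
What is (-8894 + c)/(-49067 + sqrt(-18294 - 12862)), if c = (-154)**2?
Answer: -727271074/2407601645 - 29644*I*sqrt(7789)/2407601645 ≈ -0.30207 - 0.0010867*I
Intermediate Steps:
c = 23716
(-8894 + c)/(-49067 + sqrt(-18294 - 12862)) = (-8894 + 23716)/(-49067 + sqrt(-18294 - 12862)) = 14822/(-49067 + sqrt(-31156)) = 14822/(-49067 + 2*I*sqrt(7789))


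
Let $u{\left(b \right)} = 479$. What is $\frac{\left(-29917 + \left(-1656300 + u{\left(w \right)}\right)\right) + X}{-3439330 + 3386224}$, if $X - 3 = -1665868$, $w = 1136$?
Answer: $\frac{1117201}{17702} \approx 63.112$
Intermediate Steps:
$X = -1665865$ ($X = 3 - 1665868 = -1665865$)
$\frac{\left(-29917 + \left(-1656300 + u{\left(w \right)}\right)\right) + X}{-3439330 + 3386224} = \frac{\left(-29917 + \left(-1656300 + 479\right)\right) - 1665865}{-3439330 + 3386224} = \frac{\left(-29917 - 1655821\right) - 1665865}{-53106} = \left(-1685738 - 1665865\right) \left(- \frac{1}{53106}\right) = \left(-3351603\right) \left(- \frac{1}{53106}\right) = \frac{1117201}{17702}$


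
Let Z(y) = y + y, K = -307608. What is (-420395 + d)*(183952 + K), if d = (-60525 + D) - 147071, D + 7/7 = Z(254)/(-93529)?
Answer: 7262992570513056/93529 ≈ 7.7655e+10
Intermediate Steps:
Z(y) = 2*y
D = -94037/93529 (D = -1 + (2*254)/(-93529) = -1 + 508*(-1/93529) = -1 - 508/93529 = -94037/93529 ≈ -1.0054)
d = -19416340321/93529 (d = (-60525 - 94037/93529) - 147071 = -5660936762/93529 - 147071 = -19416340321/93529 ≈ -2.0760e+5)
(-420395 + d)*(183952 + K) = (-420395 - 19416340321/93529)*(183952 - 307608) = -58735464276/93529*(-123656) = 7262992570513056/93529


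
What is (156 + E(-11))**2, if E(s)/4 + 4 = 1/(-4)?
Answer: 19321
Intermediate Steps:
E(s) = -17 (E(s) = -16 + 4/(-4) = -16 + 4*(-1/4) = -16 - 1 = -17)
(156 + E(-11))**2 = (156 - 17)**2 = 139**2 = 19321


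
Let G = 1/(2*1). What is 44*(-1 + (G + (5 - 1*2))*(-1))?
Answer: -198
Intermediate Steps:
G = ½ (G = 1/2 = ½ ≈ 0.50000)
44*(-1 + (G + (5 - 1*2))*(-1)) = 44*(-1 + (½ + (5 - 1*2))*(-1)) = 44*(-1 + (½ + (5 - 2))*(-1)) = 44*(-1 + (½ + 3)*(-1)) = 44*(-1 + (7/2)*(-1)) = 44*(-1 - 7/2) = 44*(-9/2) = -198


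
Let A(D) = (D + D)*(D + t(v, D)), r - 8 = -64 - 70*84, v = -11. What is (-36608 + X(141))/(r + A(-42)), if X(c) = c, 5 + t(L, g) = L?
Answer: 36467/1064 ≈ 34.273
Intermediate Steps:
t(L, g) = -5 + L
r = -5936 (r = 8 + (-64 - 70*84) = 8 + (-64 - 5880) = 8 - 5944 = -5936)
A(D) = 2*D*(-16 + D) (A(D) = (D + D)*(D + (-5 - 11)) = (2*D)*(D - 16) = (2*D)*(-16 + D) = 2*D*(-16 + D))
(-36608 + X(141))/(r + A(-42)) = (-36608 + 141)/(-5936 + 2*(-42)*(-16 - 42)) = -36467/(-5936 + 2*(-42)*(-58)) = -36467/(-5936 + 4872) = -36467/(-1064) = -36467*(-1/1064) = 36467/1064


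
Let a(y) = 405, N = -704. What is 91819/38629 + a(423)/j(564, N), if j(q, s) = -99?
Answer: -728296/424919 ≈ -1.7140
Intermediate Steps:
91819/38629 + a(423)/j(564, N) = 91819/38629 + 405/(-99) = 91819*(1/38629) + 405*(-1/99) = 91819/38629 - 45/11 = -728296/424919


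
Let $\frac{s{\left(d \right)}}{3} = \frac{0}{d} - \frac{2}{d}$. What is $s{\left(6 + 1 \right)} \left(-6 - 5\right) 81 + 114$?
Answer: $\frac{6144}{7} \approx 877.71$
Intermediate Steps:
$s{\left(d \right)} = - \frac{6}{d}$ ($s{\left(d \right)} = 3 \left(\frac{0}{d} - \frac{2}{d}\right) = 3 \left(0 - \frac{2}{d}\right) = 3 \left(- \frac{2}{d}\right) = - \frac{6}{d}$)
$s{\left(6 + 1 \right)} \left(-6 - 5\right) 81 + 114 = - \frac{6}{6 + 1} \left(-6 - 5\right) 81 + 114 = - \frac{6}{7} \left(-11\right) 81 + 114 = \left(-6\right) \frac{1}{7} \left(-11\right) 81 + 114 = \left(- \frac{6}{7}\right) \left(-11\right) 81 + 114 = \frac{66}{7} \cdot 81 + 114 = \frac{5346}{7} + 114 = \frac{6144}{7}$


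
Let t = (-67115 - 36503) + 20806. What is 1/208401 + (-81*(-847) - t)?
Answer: 31555871020/208401 ≈ 1.5142e+5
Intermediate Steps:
t = -82812 (t = -103618 + 20806 = -82812)
1/208401 + (-81*(-847) - t) = 1/208401 + (-81*(-847) - 1*(-82812)) = 1/208401 + (68607 + 82812) = 1/208401 + 151419 = 31555871020/208401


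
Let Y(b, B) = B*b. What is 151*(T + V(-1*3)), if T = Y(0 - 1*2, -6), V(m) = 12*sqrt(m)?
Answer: 1812 + 1812*I*sqrt(3) ≈ 1812.0 + 3138.5*I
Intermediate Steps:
T = 12 (T = -6*(0 - 1*2) = -6*(0 - 2) = -6*(-2) = 12)
151*(T + V(-1*3)) = 151*(12 + 12*sqrt(-1*3)) = 151*(12 + 12*sqrt(-3)) = 151*(12 + 12*(I*sqrt(3))) = 151*(12 + 12*I*sqrt(3)) = 1812 + 1812*I*sqrt(3)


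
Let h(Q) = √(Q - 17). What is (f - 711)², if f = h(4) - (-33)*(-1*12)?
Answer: (1107 - I*√13)² ≈ 1.2254e+6 - 7983.0*I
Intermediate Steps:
h(Q) = √(-17 + Q)
f = -396 + I*√13 (f = √(-17 + 4) - (-33)*(-1*12) = √(-13) - (-33)*(-12) = I*√13 - 1*396 = I*√13 - 396 = -396 + I*√13 ≈ -396.0 + 3.6056*I)
(f - 711)² = ((-396 + I*√13) - 711)² = (-1107 + I*√13)²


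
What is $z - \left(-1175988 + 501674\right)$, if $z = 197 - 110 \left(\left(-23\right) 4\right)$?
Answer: $684631$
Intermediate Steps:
$z = 10317$ ($z = 197 - -10120 = 197 + 10120 = 10317$)
$z - \left(-1175988 + 501674\right) = 10317 - \left(-1175988 + 501674\right) = 10317 - -674314 = 10317 + 674314 = 684631$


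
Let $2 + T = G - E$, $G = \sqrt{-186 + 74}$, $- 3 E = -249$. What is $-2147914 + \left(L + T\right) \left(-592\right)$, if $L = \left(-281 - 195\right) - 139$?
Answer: $-1733514 - 2368 i \sqrt{7} \approx -1.7335 \cdot 10^{6} - 6265.1 i$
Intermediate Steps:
$E = 83$ ($E = \left(- \frac{1}{3}\right) \left(-249\right) = 83$)
$G = 4 i \sqrt{7}$ ($G = \sqrt{-112} = 4 i \sqrt{7} \approx 10.583 i$)
$L = -615$ ($L = -476 - 139 = -615$)
$T = -85 + 4 i \sqrt{7}$ ($T = -2 + \left(4 i \sqrt{7} - 83\right) = -2 - \left(83 - 4 i \sqrt{7}\right) = -85 + 4 i \sqrt{7} \approx -85.0 + 10.583 i$)
$-2147914 + \left(L + T\right) \left(-592\right) = -2147914 + \left(-615 - \left(85 - 4 i \sqrt{7}\right)\right) \left(-592\right) = -2147914 + \left(-700 + 4 i \sqrt{7}\right) \left(-592\right) = -2147914 + \left(414400 - 2368 i \sqrt{7}\right) = -1733514 - 2368 i \sqrt{7}$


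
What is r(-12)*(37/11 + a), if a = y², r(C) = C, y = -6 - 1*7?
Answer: -22752/11 ≈ -2068.4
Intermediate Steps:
y = -13 (y = -6 - 7 = -13)
a = 169 (a = (-13)² = 169)
r(-12)*(37/11 + a) = -12*(37/11 + 169) = -12*1896/11 = -22752/11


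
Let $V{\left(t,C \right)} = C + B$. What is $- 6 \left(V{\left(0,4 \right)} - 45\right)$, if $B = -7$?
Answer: $288$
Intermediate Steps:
$V{\left(t,C \right)} = -7 + C$ ($V{\left(t,C \right)} = C - 7 = -7 + C$)
$- 6 \left(V{\left(0,4 \right)} - 45\right) = - 6 \left(\left(-7 + 4\right) - 45\right) = - 6 \left(-3 - 45\right) = \left(-6\right) \left(-48\right) = 288$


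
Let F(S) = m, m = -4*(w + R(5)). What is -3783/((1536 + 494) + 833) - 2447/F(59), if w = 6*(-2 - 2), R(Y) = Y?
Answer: -7293269/217588 ≈ -33.519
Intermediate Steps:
w = -24 (w = 6*(-4) = -24)
m = 76 (m = -4*(-24 + 5) = -4*(-19) = 76)
F(S) = 76
-3783/((1536 + 494) + 833) - 2447/F(59) = -3783/((1536 + 494) + 833) - 2447/76 = -3783/(2030 + 833) - 2447*1/76 = -3783/2863 - 2447/76 = -7293269/217588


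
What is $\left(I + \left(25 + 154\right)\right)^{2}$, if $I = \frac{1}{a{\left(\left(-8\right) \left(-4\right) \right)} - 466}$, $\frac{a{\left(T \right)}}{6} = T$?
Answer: $\frac{2405412025}{75076} \approx 32040.0$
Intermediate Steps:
$a{\left(T \right)} = 6 T$
$I = - \frac{1}{274}$ ($I = \frac{1}{6 \left(\left(-8\right) \left(-4\right)\right) - 466} = \frac{1}{6 \cdot 32 - 466} = \frac{1}{192 - 466} = \frac{1}{-274} = - \frac{1}{274} \approx -0.0036496$)
$\left(I + \left(25 + 154\right)\right)^{2} = \left(- \frac{1}{274} + \left(25 + 154\right)\right)^{2} = \left(- \frac{1}{274} + 179\right)^{2} = \left(\frac{49045}{274}\right)^{2} = \frac{2405412025}{75076}$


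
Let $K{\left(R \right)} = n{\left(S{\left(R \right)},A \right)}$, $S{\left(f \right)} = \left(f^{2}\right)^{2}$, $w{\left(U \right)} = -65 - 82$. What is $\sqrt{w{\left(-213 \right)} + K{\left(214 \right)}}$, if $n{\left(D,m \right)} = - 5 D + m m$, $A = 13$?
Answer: $23 i \sqrt{19823002} \approx 1.024 \cdot 10^{5} i$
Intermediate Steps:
$w{\left(U \right)} = -147$
$S{\left(f \right)} = f^{4}$
$n{\left(D,m \right)} = m^{2} - 5 D$ ($n{\left(D,m \right)} = - 5 D + m^{2} = m^{2} - 5 D$)
$K{\left(R \right)} = 169 - 5 R^{4}$ ($K{\left(R \right)} = 13^{2} - 5 R^{4} = 169 - 5 R^{4}$)
$\sqrt{w{\left(-213 \right)} + K{\left(214 \right)}} = \sqrt{-147 + \left(169 - 5 \cdot 214^{4}\right)} = \sqrt{-147 + \left(169 - 10486368080\right)} = \sqrt{-147 - 10486367911} = \sqrt{-10486368058} = 23 i \sqrt{19823002}$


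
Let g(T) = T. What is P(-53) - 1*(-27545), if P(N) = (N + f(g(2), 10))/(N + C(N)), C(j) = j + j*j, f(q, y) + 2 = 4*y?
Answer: 24818040/901 ≈ 27545.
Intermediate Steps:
f(q, y) = -2 + 4*y
C(j) = j + j²
P(N) = (38 + N)/(N + N*(1 + N)) (P(N) = (N + (-2 + 4*10))/(N + N*(1 + N)) = (N + (-2 + 40))/(N + N*(1 + N)) = (N + 38)/(N + N*(1 + N)) = (38 + N)/(N + N*(1 + N)))
P(-53) - 1*(-27545) = (38 - 53)/((-53)*(2 - 53)) - 1*(-27545) = -1/53*(-15)/(-51) + 27545 = -1/53*(-1/51)*(-15) + 27545 = -5/901 + 27545 = 24818040/901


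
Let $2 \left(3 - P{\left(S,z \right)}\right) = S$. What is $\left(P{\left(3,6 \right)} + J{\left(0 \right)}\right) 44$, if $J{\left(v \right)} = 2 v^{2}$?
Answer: $66$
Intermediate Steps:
$P{\left(S,z \right)} = 3 - \frac{S}{2}$
$\left(P{\left(3,6 \right)} + J{\left(0 \right)}\right) 44 = \left(\left(3 - \frac{3}{2}\right) + 2 \cdot 0^{2}\right) 44 = \left(\left(3 - \frac{3}{2}\right) + 2 \cdot 0\right) 44 = \left(\frac{3}{2} + 0\right) 44 = \frac{3}{2} \cdot 44 = 66$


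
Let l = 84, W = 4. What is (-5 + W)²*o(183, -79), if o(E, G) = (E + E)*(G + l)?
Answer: 1830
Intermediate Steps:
o(E, G) = 2*E*(84 + G) (o(E, G) = (E + E)*(G + 84) = (2*E)*(84 + G) = 2*E*(84 + G))
(-5 + W)²*o(183, -79) = (-5 + 4)²*(2*183*(84 - 79)) = (-1)²*(2*183*5) = 1*1830 = 1830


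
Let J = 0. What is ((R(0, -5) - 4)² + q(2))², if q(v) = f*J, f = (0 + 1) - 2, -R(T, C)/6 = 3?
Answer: 234256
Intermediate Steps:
R(T, C) = -18 (R(T, C) = -6*3 = -18)
f = -1 (f = 1 - 2 = -1)
q(v) = 0 (q(v) = -1*0 = 0)
((R(0, -5) - 4)² + q(2))² = ((-18 - 4)² + 0)² = ((-22)² + 0)² = (484 + 0)² = 484² = 234256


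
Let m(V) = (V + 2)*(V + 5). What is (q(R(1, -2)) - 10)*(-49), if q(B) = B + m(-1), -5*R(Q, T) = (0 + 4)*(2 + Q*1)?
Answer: 2058/5 ≈ 411.60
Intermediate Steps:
m(V) = (2 + V)*(5 + V)
R(Q, T) = -8/5 - 4*Q/5 (R(Q, T) = -(0 + 4)*(2 + Q*1)/5 = -4*(2 + Q)/5 = -(8 + 4*Q)/5 = -8/5 - 4*Q/5)
q(B) = 4 + B (q(B) = B + (10 + (-1)**2 + 7*(-1)) = B + (10 + 1 - 7) = B + 4 = 4 + B)
(q(R(1, -2)) - 10)*(-49) = ((4 + (-8/5 - 4/5*1)) - 10)*(-49) = ((4 + (-8/5 - 4/5)) - 10)*(-49) = ((4 - 12/5) - 10)*(-49) = (8/5 - 10)*(-49) = -42/5*(-49) = 2058/5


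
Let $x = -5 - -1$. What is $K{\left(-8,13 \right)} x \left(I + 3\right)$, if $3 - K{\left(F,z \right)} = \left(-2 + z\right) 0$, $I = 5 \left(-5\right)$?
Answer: $264$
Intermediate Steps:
$I = -25$
$K{\left(F,z \right)} = 3$ ($K{\left(F,z \right)} = 3 - \left(-2 + z\right) 0 = 3 - 0 = 3 + 0 = 3$)
$x = -4$ ($x = -5 + 1 = -4$)
$K{\left(-8,13 \right)} x \left(I + 3\right) = 3 \left(- 4 \left(-25 + 3\right)\right) = 3 \left(\left(-4\right) \left(-22\right)\right) = 3 \cdot 88 = 264$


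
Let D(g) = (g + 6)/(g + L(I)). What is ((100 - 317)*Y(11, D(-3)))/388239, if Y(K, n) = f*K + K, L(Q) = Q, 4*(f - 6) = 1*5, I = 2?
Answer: -26257/517652 ≈ -0.050723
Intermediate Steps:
f = 29/4 (f = 6 + (1*5)/4 = 6 + (¼)*5 = 6 + 5/4 = 29/4 ≈ 7.2500)
D(g) = (6 + g)/(2 + g) (D(g) = (g + 6)/(g + 2) = (6 + g)/(2 + g))
Y(K, n) = 33*K/4 (Y(K, n) = 29*K/4 + K = 33*K/4)
((100 - 317)*Y(11, D(-3)))/388239 = ((100 - 317)*((33/4)*11))/388239 = -217*363/4*(1/388239) = -78771/4*1/388239 = -26257/517652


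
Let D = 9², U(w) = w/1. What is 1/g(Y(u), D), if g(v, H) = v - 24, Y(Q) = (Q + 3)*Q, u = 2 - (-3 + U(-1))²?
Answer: 1/130 ≈ 0.0076923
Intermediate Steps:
U(w) = w (U(w) = w*1 = w)
u = -14 (u = 2 - (-3 - 1)² = 2 - 1*(-4)² = 2 - 1*16 = 2 - 16 = -14)
Y(Q) = Q*(3 + Q) (Y(Q) = (3 + Q)*Q = Q*(3 + Q))
D = 81
g(v, H) = -24 + v
1/g(Y(u), D) = 1/(-24 - 14*(3 - 14)) = 1/(-24 - 14*(-11)) = 1/(-24 + 154) = 1/130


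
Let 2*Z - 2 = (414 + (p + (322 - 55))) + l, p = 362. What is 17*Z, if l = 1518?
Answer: 43571/2 ≈ 21786.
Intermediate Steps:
Z = 2563/2 (Z = 1 + ((414 + (362 + (322 - 55))) + 1518)/2 = 1 + ((414 + (362 + 267)) + 1518)/2 = 1 + ((414 + 629) + 1518)/2 = 1 + (1043 + 1518)/2 = 1 + (1/2)*2561 = 1 + 2561/2 = 2563/2 ≈ 1281.5)
17*Z = 17*(2563/2) = 43571/2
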